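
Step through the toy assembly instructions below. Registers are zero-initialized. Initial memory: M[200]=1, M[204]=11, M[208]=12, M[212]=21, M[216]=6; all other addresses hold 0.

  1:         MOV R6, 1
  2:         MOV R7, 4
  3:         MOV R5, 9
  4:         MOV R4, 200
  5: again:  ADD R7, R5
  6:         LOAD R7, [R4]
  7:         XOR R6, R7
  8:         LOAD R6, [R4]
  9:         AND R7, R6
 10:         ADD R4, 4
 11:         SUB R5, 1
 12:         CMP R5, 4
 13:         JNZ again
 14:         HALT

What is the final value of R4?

220

MOV R6, 1 → R6=1
MOV R7, 4 → R7=4
MOV R5, 9 → R5=9
MOV R4, 200 → R4=200
ADD R7, R5 → R7=4+9=13
LOAD R7, [R4] → R7=M[200]=1
XOR R6, R7 → R6=1^1=0
LOAD R6, [R4] → R6=M[200]=1
AND R7, R6 → R7=1&1=1
ADD R4, 4 → R4=200+4=204
SUB R5, 1 → R5=9-1=8
CMP R5, 4  (cmp 8,4)
JNZ again: taken
ADD R7, R5 → R7=1+8=9
LOAD R7, [R4] → R7=M[204]=11
XOR R6, R7 → R6=1^11=10
LOAD R6, [R4] → R6=M[204]=11
AND R7, R6 → R7=11&11=11
ADD R4, 4 → R4=204+4=208
SUB R5, 1 → R5=8-1=7
CMP R5, 4  (cmp 7,4)
JNZ again: taken
ADD R7, R5 → R7=11+7=18
LOAD R7, [R4] → R7=M[208]=12
XOR R6, R7 → R6=11^12=7
LOAD R6, [R4] → R6=M[208]=12
AND R7, R6 → R7=12&12=12
ADD R4, 4 → R4=208+4=212
SUB R5, 1 → R5=7-1=6
CMP R5, 4  (cmp 6,4)
JNZ again: taken
ADD R7, R5 → R7=12+6=18
LOAD R7, [R4] → R7=M[212]=21
XOR R6, R7 → R6=12^21=25
LOAD R6, [R4] → R6=M[212]=21
AND R7, R6 → R7=21&21=21
ADD R4, 4 → R4=212+4=216
SUB R5, 1 → R5=6-1=5
CMP R5, 4  (cmp 5,4)
JNZ again: taken
ADD R7, R5 → R7=21+5=26
LOAD R7, [R4] → R7=M[216]=6
XOR R6, R7 → R6=21^6=19
LOAD R6, [R4] → R6=M[216]=6
AND R7, R6 → R7=6&6=6
ADD R4, 4 → R4=216+4=220
SUB R5, 1 → R5=5-1=4
CMP R5, 4  (cmp 4,4)
JNZ again: not taken
halt.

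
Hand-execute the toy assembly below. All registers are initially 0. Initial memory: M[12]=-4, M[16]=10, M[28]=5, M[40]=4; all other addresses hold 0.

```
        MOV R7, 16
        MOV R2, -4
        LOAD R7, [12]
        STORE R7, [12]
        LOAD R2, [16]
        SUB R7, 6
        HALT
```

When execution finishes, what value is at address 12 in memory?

R7=16
R2=-4
R7=M[12]=-4
STORE R7, [12] → M[12]=-4
R2=M[16]=10
R7=(-4)-6=-10
halt.

-4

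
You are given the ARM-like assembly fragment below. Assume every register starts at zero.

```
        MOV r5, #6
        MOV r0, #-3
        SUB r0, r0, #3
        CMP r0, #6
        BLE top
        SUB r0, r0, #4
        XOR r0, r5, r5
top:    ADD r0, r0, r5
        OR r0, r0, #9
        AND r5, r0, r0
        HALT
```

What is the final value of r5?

MOV r5, #6 → r5=6
MOV r0, #-3 → r0=-3
SUB r0, r0, #3 → r0=(-3)-3=-6
CMP r0, #6  (cmp -6,6)
BLE top: taken
ADD r0, r0, r5 → r0=(-6)+6=0
OR r0, r0, #9 → r0=0|9=9
AND r5, r0, r0 → r5=9&9=9
halt.

9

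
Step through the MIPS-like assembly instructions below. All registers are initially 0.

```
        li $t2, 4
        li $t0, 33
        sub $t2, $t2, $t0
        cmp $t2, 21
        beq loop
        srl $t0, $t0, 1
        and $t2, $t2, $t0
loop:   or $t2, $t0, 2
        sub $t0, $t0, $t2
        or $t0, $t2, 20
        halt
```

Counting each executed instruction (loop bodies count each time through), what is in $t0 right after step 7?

after li $t2, 4: $t2=4
after li $t0, 33: $t0=33
after sub $t2, $t2, $t0: $t2=4-33=-29
cmp $t2, 21  (cmp -29,21)
beq loop: not taken
after srl $t0, $t0, 1: $t0=33>>1=16
after and $t2, $t2, $t0: $t2=(-29)&16=0
After step 7: $t0 = 16.

16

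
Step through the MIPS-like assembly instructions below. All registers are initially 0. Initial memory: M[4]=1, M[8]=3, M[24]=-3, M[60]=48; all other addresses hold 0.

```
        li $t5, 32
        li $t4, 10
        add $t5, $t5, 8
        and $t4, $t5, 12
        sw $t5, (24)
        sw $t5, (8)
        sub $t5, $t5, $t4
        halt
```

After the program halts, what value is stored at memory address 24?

after li $t5, 32: $t5=32
after li $t4, 10: $t4=10
after add $t5, $t5, 8: $t5=32+8=40
after and $t4, $t5, 12: $t4=40&12=8
sw $t5, (24) → M[24]=40
sw $t5, (8) → M[8]=40
after sub $t5, $t5, $t4: $t5=40-8=32
halt.

40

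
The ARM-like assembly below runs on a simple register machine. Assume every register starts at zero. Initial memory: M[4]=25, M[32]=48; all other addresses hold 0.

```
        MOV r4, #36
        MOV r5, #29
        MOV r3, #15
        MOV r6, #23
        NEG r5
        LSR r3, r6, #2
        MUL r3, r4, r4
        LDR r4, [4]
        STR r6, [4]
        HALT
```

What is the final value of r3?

1296

r4=36
r5=29
r3=15
r6=23
r5=-(29)=-29
r3=23>>2=5
r3=36*36=1296
r4=M[4]=25
STR r6, [4] → M[4]=23
halt.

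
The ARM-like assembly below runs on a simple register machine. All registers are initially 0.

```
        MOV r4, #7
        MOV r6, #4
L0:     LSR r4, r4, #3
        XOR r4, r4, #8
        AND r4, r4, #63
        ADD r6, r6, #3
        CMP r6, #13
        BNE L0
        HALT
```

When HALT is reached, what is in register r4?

9

MOV r4, #7 → r4=7
MOV r6, #4 → r6=4
LSR r4, r4, #3 → r4=7>>3=0
XOR r4, r4, #8 → r4=0^8=8
AND r4, r4, #63 → r4=8&63=8
ADD r6, r6, #3 → r6=4+3=7
CMP r6, #13  (cmp 7,13)
BNE L0: taken
LSR r4, r4, #3 → r4=8>>3=1
XOR r4, r4, #8 → r4=1^8=9
AND r4, r4, #63 → r4=9&63=9
ADD r6, r6, #3 → r6=7+3=10
CMP r6, #13  (cmp 10,13)
BNE L0: taken
LSR r4, r4, #3 → r4=9>>3=1
XOR r4, r4, #8 → r4=1^8=9
AND r4, r4, #63 → r4=9&63=9
ADD r6, r6, #3 → r6=10+3=13
CMP r6, #13  (cmp 13,13)
BNE L0: not taken
halt.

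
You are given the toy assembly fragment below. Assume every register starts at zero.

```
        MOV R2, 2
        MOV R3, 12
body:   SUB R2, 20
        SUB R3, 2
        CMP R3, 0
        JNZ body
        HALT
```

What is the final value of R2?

-118

after MOV R2, 2: R2=2
after MOV R3, 12: R3=12
after SUB R2, 20: R2=2-20=-18
after SUB R3, 2: R3=12-2=10
CMP R3, 0  (cmp 10,0)
JNZ body: taken
after SUB R2, 20: R2=(-18)-20=-38
after SUB R3, 2: R3=10-2=8
CMP R3, 0  (cmp 8,0)
JNZ body: taken
after SUB R2, 20: R2=(-38)-20=-58
after SUB R3, 2: R3=8-2=6
CMP R3, 0  (cmp 6,0)
JNZ body: taken
after SUB R2, 20: R2=(-58)-20=-78
after SUB R3, 2: R3=6-2=4
CMP R3, 0  (cmp 4,0)
JNZ body: taken
after SUB R2, 20: R2=(-78)-20=-98
after SUB R3, 2: R3=4-2=2
CMP R3, 0  (cmp 2,0)
JNZ body: taken
after SUB R2, 20: R2=(-98)-20=-118
after SUB R3, 2: R3=2-2=0
CMP R3, 0  (cmp 0,0)
JNZ body: not taken
halt.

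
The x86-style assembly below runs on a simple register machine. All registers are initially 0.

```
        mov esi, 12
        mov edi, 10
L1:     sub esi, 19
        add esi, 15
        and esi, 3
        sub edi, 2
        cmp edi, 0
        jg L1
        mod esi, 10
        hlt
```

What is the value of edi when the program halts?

0

esi=12
edi=10
esi=12-19=-7
esi=(-7)+15=8
esi=8&3=0
edi=10-2=8
cmp edi, 0  (cmp 8,0)
jg L1: taken
esi=0-19=-19
esi=(-19)+15=-4
esi=(-4)&3=0
edi=8-2=6
cmp edi, 0  (cmp 6,0)
jg L1: taken
esi=0-19=-19
esi=(-19)+15=-4
esi=(-4)&3=0
edi=6-2=4
cmp edi, 0  (cmp 4,0)
jg L1: taken
esi=0-19=-19
esi=(-19)+15=-4
esi=(-4)&3=0
edi=4-2=2
cmp edi, 0  (cmp 2,0)
jg L1: taken
esi=0-19=-19
esi=(-19)+15=-4
esi=(-4)&3=0
edi=2-2=0
cmp edi, 0  (cmp 0,0)
jg L1: not taken
esi=0%10=0
halt.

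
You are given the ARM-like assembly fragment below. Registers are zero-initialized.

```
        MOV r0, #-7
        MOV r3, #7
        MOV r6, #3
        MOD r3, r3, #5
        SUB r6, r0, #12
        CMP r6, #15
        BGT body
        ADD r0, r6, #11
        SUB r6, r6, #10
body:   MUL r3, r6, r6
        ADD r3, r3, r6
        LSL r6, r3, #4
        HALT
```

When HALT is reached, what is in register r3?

812

r0=-7
r3=7
r6=3
r3=7%5=2
r6=(-7)-12=-19
CMP r6, #15  (cmp -19,15)
BGT body: not taken
r0=(-19)+11=-8
r6=(-19)-10=-29
r3=(-29)*(-29)=841
r3=841+(-29)=812
r6=812<<4=12992
halt.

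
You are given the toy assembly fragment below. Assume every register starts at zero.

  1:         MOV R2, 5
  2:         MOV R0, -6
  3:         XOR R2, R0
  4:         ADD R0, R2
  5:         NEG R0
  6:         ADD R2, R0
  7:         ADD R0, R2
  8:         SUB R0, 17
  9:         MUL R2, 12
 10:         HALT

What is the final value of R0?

R2=5
R0=-6
R2=5^(-6)=-1
R0=(-6)+(-1)=-7
R0=-(-7)=7
R2=(-1)+7=6
R0=7+6=13
R0=13-17=-4
R2=6*12=72
halt.

-4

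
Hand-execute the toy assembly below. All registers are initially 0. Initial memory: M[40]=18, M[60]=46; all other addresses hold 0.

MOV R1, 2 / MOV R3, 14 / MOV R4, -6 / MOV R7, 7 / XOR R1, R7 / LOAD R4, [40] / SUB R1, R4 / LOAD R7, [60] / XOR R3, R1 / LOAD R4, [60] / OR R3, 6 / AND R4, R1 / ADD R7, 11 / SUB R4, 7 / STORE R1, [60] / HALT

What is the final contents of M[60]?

MOV R1, 2 → R1=2
MOV R3, 14 → R3=14
MOV R4, -6 → R4=-6
MOV R7, 7 → R7=7
XOR R1, R7 → R1=2^7=5
LOAD R4, [40] → R4=M[40]=18
SUB R1, R4 → R1=5-18=-13
LOAD R7, [60] → R7=M[60]=46
XOR R3, R1 → R3=14^(-13)=-3
LOAD R4, [60] → R4=M[60]=46
OR R3, 6 → R3=(-3)|6=-1
AND R4, R1 → R4=46&(-13)=34
ADD R7, 11 → R7=46+11=57
SUB R4, 7 → R4=34-7=27
STORE R1, [60] → M[60]=-13
halt.

-13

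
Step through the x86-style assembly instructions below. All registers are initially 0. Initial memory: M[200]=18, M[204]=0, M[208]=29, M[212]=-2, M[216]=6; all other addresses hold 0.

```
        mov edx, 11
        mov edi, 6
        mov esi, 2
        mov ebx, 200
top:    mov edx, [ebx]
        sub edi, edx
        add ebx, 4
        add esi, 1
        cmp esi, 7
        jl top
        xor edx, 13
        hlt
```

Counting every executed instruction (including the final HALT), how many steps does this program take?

after mov edx, 11: edx=11
after mov edi, 6: edi=6
after mov esi, 2: esi=2
after mov ebx, 200: ebx=200
after mov edx, [ebx]: edx=M[200]=18
after sub edi, edx: edi=6-18=-12
after add ebx, 4: ebx=200+4=204
after add esi, 1: esi=2+1=3
cmp esi, 7  (cmp 3,7)
jl top: taken
after mov edx, [ebx]: edx=M[204]=0
after sub edi, edx: edi=(-12)-0=-12
after add ebx, 4: ebx=204+4=208
after add esi, 1: esi=3+1=4
cmp esi, 7  (cmp 4,7)
jl top: taken
after mov edx, [ebx]: edx=M[208]=29
after sub edi, edx: edi=(-12)-29=-41
after add ebx, 4: ebx=208+4=212
after add esi, 1: esi=4+1=5
cmp esi, 7  (cmp 5,7)
jl top: taken
after mov edx, [ebx]: edx=M[212]=-2
after sub edi, edx: edi=(-41)-(-2)=-39
after add ebx, 4: ebx=212+4=216
after add esi, 1: esi=5+1=6
cmp esi, 7  (cmp 6,7)
jl top: taken
after mov edx, [ebx]: edx=M[216]=6
after sub edi, edx: edi=(-39)-6=-45
after add ebx, 4: ebx=216+4=220
after add esi, 1: esi=6+1=7
cmp esi, 7  (cmp 7,7)
jl top: not taken
after xor edx, 13: edx=6^13=11
halt.
Total executed instructions: 36.

36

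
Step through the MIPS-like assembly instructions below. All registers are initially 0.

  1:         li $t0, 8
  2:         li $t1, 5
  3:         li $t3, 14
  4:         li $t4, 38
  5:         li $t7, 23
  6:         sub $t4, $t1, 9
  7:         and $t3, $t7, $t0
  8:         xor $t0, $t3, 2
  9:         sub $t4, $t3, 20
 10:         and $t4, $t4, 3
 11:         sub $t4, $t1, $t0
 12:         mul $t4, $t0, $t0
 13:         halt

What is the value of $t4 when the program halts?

4

$t0=8
$t1=5
$t3=14
$t4=38
$t7=23
$t4=5-9=-4
$t3=23&8=0
$t0=0^2=2
$t4=0-20=-20
$t4=(-20)&3=0
$t4=5-2=3
$t4=2*2=4
halt.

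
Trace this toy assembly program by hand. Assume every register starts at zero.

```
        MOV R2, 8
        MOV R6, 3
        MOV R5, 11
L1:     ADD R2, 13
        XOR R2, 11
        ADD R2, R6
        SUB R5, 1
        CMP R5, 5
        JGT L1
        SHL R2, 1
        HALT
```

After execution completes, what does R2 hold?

R2=8
R6=3
R5=11
R2=8+13=21
R2=21^11=30
R2=30+3=33
R5=11-1=10
CMP R5, 5  (cmp 10,5)
JGT L1: taken
R2=33+13=46
R2=46^11=37
R2=37+3=40
R5=10-1=9
CMP R5, 5  (cmp 9,5)
JGT L1: taken
R2=40+13=53
R2=53^11=62
R2=62+3=65
R5=9-1=8
CMP R5, 5  (cmp 8,5)
JGT L1: taken
R2=65+13=78
R2=78^11=69
R2=69+3=72
R5=8-1=7
CMP R5, 5  (cmp 7,5)
JGT L1: taken
R2=72+13=85
R2=85^11=94
R2=94+3=97
R5=7-1=6
CMP R5, 5  (cmp 6,5)
JGT L1: taken
R2=97+13=110
R2=110^11=101
R2=101+3=104
R5=6-1=5
CMP R5, 5  (cmp 5,5)
JGT L1: not taken
R2=104<<1=208
halt.

208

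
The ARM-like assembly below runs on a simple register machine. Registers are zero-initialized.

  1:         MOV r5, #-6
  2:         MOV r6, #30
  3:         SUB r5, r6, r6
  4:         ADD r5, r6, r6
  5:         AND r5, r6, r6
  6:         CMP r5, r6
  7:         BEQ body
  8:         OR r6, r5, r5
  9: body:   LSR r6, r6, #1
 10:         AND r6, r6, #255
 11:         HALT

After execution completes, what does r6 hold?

MOV r5, #-6 → r5=-6
MOV r6, #30 → r6=30
SUB r5, r6, r6 → r5=30-30=0
ADD r5, r6, r6 → r5=30+30=60
AND r5, r6, r6 → r5=30&30=30
CMP r5, r6  (cmp 30,30)
BEQ body: taken
LSR r6, r6, #1 → r6=30>>1=15
AND r6, r6, #255 → r6=15&255=15
halt.

15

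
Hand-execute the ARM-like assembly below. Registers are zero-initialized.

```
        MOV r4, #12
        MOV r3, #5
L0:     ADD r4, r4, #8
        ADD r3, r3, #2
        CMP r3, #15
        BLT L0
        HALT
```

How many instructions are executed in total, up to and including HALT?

after MOV r4, #12: r4=12
after MOV r3, #5: r3=5
after ADD r4, r4, #8: r4=12+8=20
after ADD r3, r3, #2: r3=5+2=7
CMP r3, #15  (cmp 7,15)
BLT L0: taken
after ADD r4, r4, #8: r4=20+8=28
after ADD r3, r3, #2: r3=7+2=9
CMP r3, #15  (cmp 9,15)
BLT L0: taken
after ADD r4, r4, #8: r4=28+8=36
after ADD r3, r3, #2: r3=9+2=11
CMP r3, #15  (cmp 11,15)
BLT L0: taken
after ADD r4, r4, #8: r4=36+8=44
after ADD r3, r3, #2: r3=11+2=13
CMP r3, #15  (cmp 13,15)
BLT L0: taken
after ADD r4, r4, #8: r4=44+8=52
after ADD r3, r3, #2: r3=13+2=15
CMP r3, #15  (cmp 15,15)
BLT L0: not taken
halt.
Total executed instructions: 23.

23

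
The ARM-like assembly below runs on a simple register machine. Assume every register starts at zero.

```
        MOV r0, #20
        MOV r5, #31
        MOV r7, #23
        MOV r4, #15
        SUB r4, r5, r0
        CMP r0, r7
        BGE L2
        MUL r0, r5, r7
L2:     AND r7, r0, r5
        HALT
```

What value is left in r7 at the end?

9

MOV r0, #20 → r0=20
MOV r5, #31 → r5=31
MOV r7, #23 → r7=23
MOV r4, #15 → r4=15
SUB r4, r5, r0 → r4=31-20=11
CMP r0, r7  (cmp 20,23)
BGE L2: not taken
MUL r0, r5, r7 → r0=31*23=713
AND r7, r0, r5 → r7=713&31=9
halt.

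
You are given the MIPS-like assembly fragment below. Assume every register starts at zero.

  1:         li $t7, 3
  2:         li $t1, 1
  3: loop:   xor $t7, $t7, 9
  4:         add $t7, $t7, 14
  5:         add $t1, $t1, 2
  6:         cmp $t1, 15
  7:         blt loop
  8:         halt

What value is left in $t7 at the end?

108

li $t7, 3 → $t7=3
li $t1, 1 → $t1=1
xor $t7, $t7, 9 → $t7=3^9=10
add $t7, $t7, 14 → $t7=10+14=24
add $t1, $t1, 2 → $t1=1+2=3
cmp $t1, 15  (cmp 3,15)
blt loop: taken
xor $t7, $t7, 9 → $t7=24^9=17
add $t7, $t7, 14 → $t7=17+14=31
add $t1, $t1, 2 → $t1=3+2=5
cmp $t1, 15  (cmp 5,15)
blt loop: taken
xor $t7, $t7, 9 → $t7=31^9=22
add $t7, $t7, 14 → $t7=22+14=36
add $t1, $t1, 2 → $t1=5+2=7
cmp $t1, 15  (cmp 7,15)
blt loop: taken
xor $t7, $t7, 9 → $t7=36^9=45
add $t7, $t7, 14 → $t7=45+14=59
add $t1, $t1, 2 → $t1=7+2=9
cmp $t1, 15  (cmp 9,15)
blt loop: taken
xor $t7, $t7, 9 → $t7=59^9=50
add $t7, $t7, 14 → $t7=50+14=64
add $t1, $t1, 2 → $t1=9+2=11
cmp $t1, 15  (cmp 11,15)
blt loop: taken
xor $t7, $t7, 9 → $t7=64^9=73
add $t7, $t7, 14 → $t7=73+14=87
add $t1, $t1, 2 → $t1=11+2=13
cmp $t1, 15  (cmp 13,15)
blt loop: taken
xor $t7, $t7, 9 → $t7=87^9=94
add $t7, $t7, 14 → $t7=94+14=108
add $t1, $t1, 2 → $t1=13+2=15
cmp $t1, 15  (cmp 15,15)
blt loop: not taken
halt.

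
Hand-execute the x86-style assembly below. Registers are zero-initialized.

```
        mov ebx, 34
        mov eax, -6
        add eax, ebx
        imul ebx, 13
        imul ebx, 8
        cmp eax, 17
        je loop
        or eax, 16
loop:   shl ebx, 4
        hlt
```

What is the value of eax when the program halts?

ebx=34
eax=-6
eax=(-6)+34=28
ebx=34*13=442
ebx=442*8=3536
cmp eax, 17  (cmp 28,17)
je loop: not taken
eax=28|16=28
ebx=3536<<4=56576
halt.

28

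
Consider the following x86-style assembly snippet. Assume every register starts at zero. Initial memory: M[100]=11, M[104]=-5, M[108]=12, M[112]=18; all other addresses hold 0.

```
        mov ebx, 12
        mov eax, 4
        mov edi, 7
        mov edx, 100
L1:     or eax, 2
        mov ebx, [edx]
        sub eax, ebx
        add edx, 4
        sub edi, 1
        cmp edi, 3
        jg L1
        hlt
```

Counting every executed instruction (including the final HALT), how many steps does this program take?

after mov ebx, 12: ebx=12
after mov eax, 4: eax=4
after mov edi, 7: edi=7
after mov edx, 100: edx=100
after or eax, 2: eax=4|2=6
after mov ebx, [edx]: ebx=M[100]=11
after sub eax, ebx: eax=6-11=-5
after add edx, 4: edx=100+4=104
after sub edi, 1: edi=7-1=6
cmp edi, 3  (cmp 6,3)
jg L1: taken
after or eax, 2: eax=(-5)|2=-5
after mov ebx, [edx]: ebx=M[104]=-5
after sub eax, ebx: eax=(-5)-(-5)=0
after add edx, 4: edx=104+4=108
after sub edi, 1: edi=6-1=5
cmp edi, 3  (cmp 5,3)
jg L1: taken
after or eax, 2: eax=0|2=2
after mov ebx, [edx]: ebx=M[108]=12
after sub eax, ebx: eax=2-12=-10
after add edx, 4: edx=108+4=112
after sub edi, 1: edi=5-1=4
cmp edi, 3  (cmp 4,3)
jg L1: taken
after or eax, 2: eax=(-10)|2=-10
after mov ebx, [edx]: ebx=M[112]=18
after sub eax, ebx: eax=(-10)-18=-28
after add edx, 4: edx=112+4=116
after sub edi, 1: edi=4-1=3
cmp edi, 3  (cmp 3,3)
jg L1: not taken
halt.
Total executed instructions: 33.

33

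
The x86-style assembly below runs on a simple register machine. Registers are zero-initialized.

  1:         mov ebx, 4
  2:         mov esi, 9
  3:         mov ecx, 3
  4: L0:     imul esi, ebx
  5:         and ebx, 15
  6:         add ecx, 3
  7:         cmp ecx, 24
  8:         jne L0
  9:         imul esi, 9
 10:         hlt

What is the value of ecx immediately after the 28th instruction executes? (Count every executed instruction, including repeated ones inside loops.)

ebx=4
esi=9
ecx=3
esi=9*4=36
ebx=4&15=4
ecx=3+3=6
cmp ecx, 24  (cmp 6,24)
jne L0: taken
esi=36*4=144
ebx=4&15=4
ecx=6+3=9
cmp ecx, 24  (cmp 9,24)
jne L0: taken
esi=144*4=576
ebx=4&15=4
ecx=9+3=12
cmp ecx, 24  (cmp 12,24)
jne L0: taken
esi=576*4=2304
ebx=4&15=4
ecx=12+3=15
cmp ecx, 24  (cmp 15,24)
jne L0: taken
esi=2304*4=9216
ebx=4&15=4
ecx=15+3=18
cmp ecx, 24  (cmp 18,24)
jne L0: taken
After step 28: ecx = 18.

18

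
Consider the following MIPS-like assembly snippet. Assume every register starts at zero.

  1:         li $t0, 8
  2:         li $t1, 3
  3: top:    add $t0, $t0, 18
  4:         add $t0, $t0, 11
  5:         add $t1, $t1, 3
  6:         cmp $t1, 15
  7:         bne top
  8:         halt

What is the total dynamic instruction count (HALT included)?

li $t0, 8 → $t0=8
li $t1, 3 → $t1=3
add $t0, $t0, 18 → $t0=8+18=26
add $t0, $t0, 11 → $t0=26+11=37
add $t1, $t1, 3 → $t1=3+3=6
cmp $t1, 15  (cmp 6,15)
bne top: taken
add $t0, $t0, 18 → $t0=37+18=55
add $t0, $t0, 11 → $t0=55+11=66
add $t1, $t1, 3 → $t1=6+3=9
cmp $t1, 15  (cmp 9,15)
bne top: taken
add $t0, $t0, 18 → $t0=66+18=84
add $t0, $t0, 11 → $t0=84+11=95
add $t1, $t1, 3 → $t1=9+3=12
cmp $t1, 15  (cmp 12,15)
bne top: taken
add $t0, $t0, 18 → $t0=95+18=113
add $t0, $t0, 11 → $t0=113+11=124
add $t1, $t1, 3 → $t1=12+3=15
cmp $t1, 15  (cmp 15,15)
bne top: not taken
halt.
Total executed instructions: 23.

23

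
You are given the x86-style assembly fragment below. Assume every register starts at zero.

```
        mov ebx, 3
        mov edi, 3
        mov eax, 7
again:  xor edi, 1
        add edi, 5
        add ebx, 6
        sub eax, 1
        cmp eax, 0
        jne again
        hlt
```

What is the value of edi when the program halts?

after mov ebx, 3: ebx=3
after mov edi, 3: edi=3
after mov eax, 7: eax=7
after xor edi, 1: edi=3^1=2
after add edi, 5: edi=2+5=7
after add ebx, 6: ebx=3+6=9
after sub eax, 1: eax=7-1=6
cmp eax, 0  (cmp 6,0)
jne again: taken
after xor edi, 1: edi=7^1=6
after add edi, 5: edi=6+5=11
after add ebx, 6: ebx=9+6=15
after sub eax, 1: eax=6-1=5
cmp eax, 0  (cmp 5,0)
jne again: taken
after xor edi, 1: edi=11^1=10
after add edi, 5: edi=10+5=15
after add ebx, 6: ebx=15+6=21
after sub eax, 1: eax=5-1=4
cmp eax, 0  (cmp 4,0)
jne again: taken
after xor edi, 1: edi=15^1=14
after add edi, 5: edi=14+5=19
after add ebx, 6: ebx=21+6=27
after sub eax, 1: eax=4-1=3
cmp eax, 0  (cmp 3,0)
jne again: taken
after xor edi, 1: edi=19^1=18
after add edi, 5: edi=18+5=23
after add ebx, 6: ebx=27+6=33
after sub eax, 1: eax=3-1=2
cmp eax, 0  (cmp 2,0)
jne again: taken
after xor edi, 1: edi=23^1=22
after add edi, 5: edi=22+5=27
after add ebx, 6: ebx=33+6=39
after sub eax, 1: eax=2-1=1
cmp eax, 0  (cmp 1,0)
jne again: taken
after xor edi, 1: edi=27^1=26
after add edi, 5: edi=26+5=31
after add ebx, 6: ebx=39+6=45
after sub eax, 1: eax=1-1=0
cmp eax, 0  (cmp 0,0)
jne again: not taken
halt.

31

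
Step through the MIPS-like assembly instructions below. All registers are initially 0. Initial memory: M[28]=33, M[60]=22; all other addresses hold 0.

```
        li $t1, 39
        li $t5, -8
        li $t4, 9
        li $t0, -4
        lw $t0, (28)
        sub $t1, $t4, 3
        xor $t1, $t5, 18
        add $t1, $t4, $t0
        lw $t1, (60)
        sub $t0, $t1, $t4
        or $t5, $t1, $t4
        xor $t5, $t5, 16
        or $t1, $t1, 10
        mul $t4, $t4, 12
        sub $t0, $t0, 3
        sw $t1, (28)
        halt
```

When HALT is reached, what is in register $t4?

li $t1, 39 → $t1=39
li $t5, -8 → $t5=-8
li $t4, 9 → $t4=9
li $t0, -4 → $t0=-4
lw $t0, (28) → $t0=M[28]=33
sub $t1, $t4, 3 → $t1=9-3=6
xor $t1, $t5, 18 → $t1=(-8)^18=-22
add $t1, $t4, $t0 → $t1=9+33=42
lw $t1, (60) → $t1=M[60]=22
sub $t0, $t1, $t4 → $t0=22-9=13
or $t5, $t1, $t4 → $t5=22|9=31
xor $t5, $t5, 16 → $t5=31^16=15
or $t1, $t1, 10 → $t1=22|10=30
mul $t4, $t4, 12 → $t4=9*12=108
sub $t0, $t0, 3 → $t0=13-3=10
sw $t1, (28) → M[28]=30
halt.

108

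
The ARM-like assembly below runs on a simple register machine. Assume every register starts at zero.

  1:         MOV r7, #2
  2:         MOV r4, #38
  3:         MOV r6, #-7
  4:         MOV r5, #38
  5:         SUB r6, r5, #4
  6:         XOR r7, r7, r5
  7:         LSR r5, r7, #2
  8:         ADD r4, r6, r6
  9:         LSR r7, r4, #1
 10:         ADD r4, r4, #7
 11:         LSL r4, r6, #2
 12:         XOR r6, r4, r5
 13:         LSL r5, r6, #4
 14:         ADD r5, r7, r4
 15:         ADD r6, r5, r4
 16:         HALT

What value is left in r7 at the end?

MOV r7, #2 → r7=2
MOV r4, #38 → r4=38
MOV r6, #-7 → r6=-7
MOV r5, #38 → r5=38
SUB r6, r5, #4 → r6=38-4=34
XOR r7, r7, r5 → r7=2^38=36
LSR r5, r7, #2 → r5=36>>2=9
ADD r4, r6, r6 → r4=34+34=68
LSR r7, r4, #1 → r7=68>>1=34
ADD r4, r4, #7 → r4=68+7=75
LSL r4, r6, #2 → r4=34<<2=136
XOR r6, r4, r5 → r6=136^9=129
LSL r5, r6, #4 → r5=129<<4=2064
ADD r5, r7, r4 → r5=34+136=170
ADD r6, r5, r4 → r6=170+136=306
halt.

34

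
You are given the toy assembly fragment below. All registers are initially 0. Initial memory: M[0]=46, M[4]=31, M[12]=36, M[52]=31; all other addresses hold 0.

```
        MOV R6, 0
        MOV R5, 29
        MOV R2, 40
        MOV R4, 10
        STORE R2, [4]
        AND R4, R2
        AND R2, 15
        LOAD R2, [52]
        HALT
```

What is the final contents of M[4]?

40

MOV R6, 0 → R6=0
MOV R5, 29 → R5=29
MOV R2, 40 → R2=40
MOV R4, 10 → R4=10
STORE R2, [4] → M[4]=40
AND R4, R2 → R4=10&40=8
AND R2, 15 → R2=40&15=8
LOAD R2, [52] → R2=M[52]=31
halt.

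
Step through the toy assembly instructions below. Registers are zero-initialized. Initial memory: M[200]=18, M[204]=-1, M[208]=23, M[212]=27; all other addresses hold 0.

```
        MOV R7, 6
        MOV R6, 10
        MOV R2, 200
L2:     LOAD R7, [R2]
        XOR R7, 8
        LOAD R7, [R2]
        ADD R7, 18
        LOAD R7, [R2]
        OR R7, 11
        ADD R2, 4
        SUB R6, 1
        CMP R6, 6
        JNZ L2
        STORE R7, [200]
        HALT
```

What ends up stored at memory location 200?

after MOV R7, 6: R7=6
after MOV R6, 10: R6=10
after MOV R2, 200: R2=200
after LOAD R7, [R2]: R7=M[200]=18
after XOR R7, 8: R7=18^8=26
after LOAD R7, [R2]: R7=M[200]=18
after ADD R7, 18: R7=18+18=36
after LOAD R7, [R2]: R7=M[200]=18
after OR R7, 11: R7=18|11=27
after ADD R2, 4: R2=200+4=204
after SUB R6, 1: R6=10-1=9
CMP R6, 6  (cmp 9,6)
JNZ L2: taken
after LOAD R7, [R2]: R7=M[204]=-1
after XOR R7, 8: R7=(-1)^8=-9
after LOAD R7, [R2]: R7=M[204]=-1
after ADD R7, 18: R7=(-1)+18=17
after LOAD R7, [R2]: R7=M[204]=-1
after OR R7, 11: R7=(-1)|11=-1
after ADD R2, 4: R2=204+4=208
after SUB R6, 1: R6=9-1=8
CMP R6, 6  (cmp 8,6)
JNZ L2: taken
after LOAD R7, [R2]: R7=M[208]=23
after XOR R7, 8: R7=23^8=31
after LOAD R7, [R2]: R7=M[208]=23
after ADD R7, 18: R7=23+18=41
after LOAD R7, [R2]: R7=M[208]=23
after OR R7, 11: R7=23|11=31
after ADD R2, 4: R2=208+4=212
after SUB R6, 1: R6=8-1=7
CMP R6, 6  (cmp 7,6)
JNZ L2: taken
after LOAD R7, [R2]: R7=M[212]=27
after XOR R7, 8: R7=27^8=19
after LOAD R7, [R2]: R7=M[212]=27
after ADD R7, 18: R7=27+18=45
after LOAD R7, [R2]: R7=M[212]=27
after OR R7, 11: R7=27|11=27
after ADD R2, 4: R2=212+4=216
after SUB R6, 1: R6=7-1=6
CMP R6, 6  (cmp 6,6)
JNZ L2: not taken
STORE R7, [200] → M[200]=27
halt.

27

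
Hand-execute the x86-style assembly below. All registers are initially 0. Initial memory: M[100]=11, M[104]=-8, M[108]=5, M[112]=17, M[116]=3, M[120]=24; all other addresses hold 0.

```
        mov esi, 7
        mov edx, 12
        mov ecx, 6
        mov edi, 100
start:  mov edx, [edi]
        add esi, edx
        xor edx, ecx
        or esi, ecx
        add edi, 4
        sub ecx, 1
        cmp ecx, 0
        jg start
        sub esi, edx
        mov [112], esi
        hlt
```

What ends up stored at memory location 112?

esi=7
edx=12
ecx=6
edi=100
edx=M[100]=11
esi=7+11=18
edx=11^6=13
esi=18|6=22
edi=100+4=104
ecx=6-1=5
cmp ecx, 0  (cmp 5,0)
jg start: taken
edx=M[104]=-8
esi=22+(-8)=14
edx=(-8)^5=-3
esi=14|5=15
edi=104+4=108
ecx=5-1=4
cmp ecx, 0  (cmp 4,0)
jg start: taken
edx=M[108]=5
esi=15+5=20
edx=5^4=1
esi=20|4=20
edi=108+4=112
ecx=4-1=3
cmp ecx, 0  (cmp 3,0)
jg start: taken
edx=M[112]=17
esi=20+17=37
edx=17^3=18
esi=37|3=39
edi=112+4=116
ecx=3-1=2
cmp ecx, 0  (cmp 2,0)
jg start: taken
edx=M[116]=3
esi=39+3=42
edx=3^2=1
esi=42|2=42
edi=116+4=120
ecx=2-1=1
cmp ecx, 0  (cmp 1,0)
jg start: taken
edx=M[120]=24
esi=42+24=66
edx=24^1=25
esi=66|1=67
edi=120+4=124
ecx=1-1=0
cmp ecx, 0  (cmp 0,0)
jg start: not taken
esi=67-25=42
mov [112], esi → M[112]=42
halt.

42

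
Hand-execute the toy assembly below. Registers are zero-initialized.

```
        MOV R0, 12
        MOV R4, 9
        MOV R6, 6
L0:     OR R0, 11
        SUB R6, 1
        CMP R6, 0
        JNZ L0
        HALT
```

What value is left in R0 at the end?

15

after MOV R0, 12: R0=12
after MOV R4, 9: R4=9
after MOV R6, 6: R6=6
after OR R0, 11: R0=12|11=15
after SUB R6, 1: R6=6-1=5
CMP R6, 0  (cmp 5,0)
JNZ L0: taken
after OR R0, 11: R0=15|11=15
after SUB R6, 1: R6=5-1=4
CMP R6, 0  (cmp 4,0)
JNZ L0: taken
after OR R0, 11: R0=15|11=15
after SUB R6, 1: R6=4-1=3
CMP R6, 0  (cmp 3,0)
JNZ L0: taken
after OR R0, 11: R0=15|11=15
after SUB R6, 1: R6=3-1=2
CMP R6, 0  (cmp 2,0)
JNZ L0: taken
after OR R0, 11: R0=15|11=15
after SUB R6, 1: R6=2-1=1
CMP R6, 0  (cmp 1,0)
JNZ L0: taken
after OR R0, 11: R0=15|11=15
after SUB R6, 1: R6=1-1=0
CMP R6, 0  (cmp 0,0)
JNZ L0: not taken
halt.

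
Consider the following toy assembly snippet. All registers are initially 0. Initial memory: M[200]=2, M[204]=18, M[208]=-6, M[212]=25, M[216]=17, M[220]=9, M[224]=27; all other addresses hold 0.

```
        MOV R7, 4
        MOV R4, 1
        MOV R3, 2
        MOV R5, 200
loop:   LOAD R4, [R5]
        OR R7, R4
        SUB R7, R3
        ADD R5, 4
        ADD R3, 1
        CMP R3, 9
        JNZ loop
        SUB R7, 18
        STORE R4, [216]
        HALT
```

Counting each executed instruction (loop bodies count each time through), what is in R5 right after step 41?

after MOV R7, 4: R7=4
after MOV R4, 1: R4=1
after MOV R3, 2: R3=2
after MOV R5, 200: R5=200
after LOAD R4, [R5]: R4=M[200]=2
after OR R7, R4: R7=4|2=6
after SUB R7, R3: R7=6-2=4
after ADD R5, 4: R5=200+4=204
after ADD R3, 1: R3=2+1=3
CMP R3, 9  (cmp 3,9)
JNZ loop: taken
after LOAD R4, [R5]: R4=M[204]=18
after OR R7, R4: R7=4|18=22
after SUB R7, R3: R7=22-3=19
after ADD R5, 4: R5=204+4=208
after ADD R3, 1: R3=3+1=4
CMP R3, 9  (cmp 4,9)
JNZ loop: taken
after LOAD R4, [R5]: R4=M[208]=-6
after OR R7, R4: R7=19|(-6)=-5
after SUB R7, R3: R7=(-5)-4=-9
after ADD R5, 4: R5=208+4=212
after ADD R3, 1: R3=4+1=5
CMP R3, 9  (cmp 5,9)
JNZ loop: taken
after LOAD R4, [R5]: R4=M[212]=25
after OR R7, R4: R7=(-9)|25=-1
after SUB R7, R3: R7=(-1)-5=-6
after ADD R5, 4: R5=212+4=216
after ADD R3, 1: R3=5+1=6
CMP R3, 9  (cmp 6,9)
JNZ loop: taken
after LOAD R4, [R5]: R4=M[216]=17
after OR R7, R4: R7=(-6)|17=-5
after SUB R7, R3: R7=(-5)-6=-11
after ADD R5, 4: R5=216+4=220
after ADD R3, 1: R3=6+1=7
CMP R3, 9  (cmp 7,9)
JNZ loop: taken
after LOAD R4, [R5]: R4=M[220]=9
after OR R7, R4: R7=(-11)|9=-3
After step 41: R5 = 220.

220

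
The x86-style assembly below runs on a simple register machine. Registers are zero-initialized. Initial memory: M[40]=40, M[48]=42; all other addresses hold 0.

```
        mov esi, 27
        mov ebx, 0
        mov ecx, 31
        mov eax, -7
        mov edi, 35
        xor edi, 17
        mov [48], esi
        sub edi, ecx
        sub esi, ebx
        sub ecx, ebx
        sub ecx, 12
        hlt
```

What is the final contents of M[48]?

esi=27
ebx=0
ecx=31
eax=-7
edi=35
edi=35^17=50
mov [48], esi → M[48]=27
edi=50-31=19
esi=27-0=27
ecx=31-0=31
ecx=31-12=19
halt.

27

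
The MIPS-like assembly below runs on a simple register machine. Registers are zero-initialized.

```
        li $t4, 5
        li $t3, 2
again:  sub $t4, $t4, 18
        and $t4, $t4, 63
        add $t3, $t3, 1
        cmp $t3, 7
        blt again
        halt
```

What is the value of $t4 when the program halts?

43

after li $t4, 5: $t4=5
after li $t3, 2: $t3=2
after sub $t4, $t4, 18: $t4=5-18=-13
after and $t4, $t4, 63: $t4=(-13)&63=51
after add $t3, $t3, 1: $t3=2+1=3
cmp $t3, 7  (cmp 3,7)
blt again: taken
after sub $t4, $t4, 18: $t4=51-18=33
after and $t4, $t4, 63: $t4=33&63=33
after add $t3, $t3, 1: $t3=3+1=4
cmp $t3, 7  (cmp 4,7)
blt again: taken
after sub $t4, $t4, 18: $t4=33-18=15
after and $t4, $t4, 63: $t4=15&63=15
after add $t3, $t3, 1: $t3=4+1=5
cmp $t3, 7  (cmp 5,7)
blt again: taken
after sub $t4, $t4, 18: $t4=15-18=-3
after and $t4, $t4, 63: $t4=(-3)&63=61
after add $t3, $t3, 1: $t3=5+1=6
cmp $t3, 7  (cmp 6,7)
blt again: taken
after sub $t4, $t4, 18: $t4=61-18=43
after and $t4, $t4, 63: $t4=43&63=43
after add $t3, $t3, 1: $t3=6+1=7
cmp $t3, 7  (cmp 7,7)
blt again: not taken
halt.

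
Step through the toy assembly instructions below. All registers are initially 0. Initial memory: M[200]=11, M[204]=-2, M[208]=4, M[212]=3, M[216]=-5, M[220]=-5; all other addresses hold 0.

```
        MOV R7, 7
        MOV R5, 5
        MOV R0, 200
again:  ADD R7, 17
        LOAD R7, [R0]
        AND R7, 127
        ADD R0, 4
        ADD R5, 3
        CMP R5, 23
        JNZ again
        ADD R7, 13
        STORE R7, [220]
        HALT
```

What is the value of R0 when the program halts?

224

R7=7
R5=5
R0=200
R7=7+17=24
R7=M[200]=11
R7=11&127=11
R0=200+4=204
R5=5+3=8
CMP R5, 23  (cmp 8,23)
JNZ again: taken
R7=11+17=28
R7=M[204]=-2
R7=(-2)&127=126
R0=204+4=208
R5=8+3=11
CMP R5, 23  (cmp 11,23)
JNZ again: taken
R7=126+17=143
R7=M[208]=4
R7=4&127=4
R0=208+4=212
R5=11+3=14
CMP R5, 23  (cmp 14,23)
JNZ again: taken
R7=4+17=21
R7=M[212]=3
R7=3&127=3
R0=212+4=216
R5=14+3=17
CMP R5, 23  (cmp 17,23)
JNZ again: taken
R7=3+17=20
R7=M[216]=-5
R7=(-5)&127=123
R0=216+4=220
R5=17+3=20
CMP R5, 23  (cmp 20,23)
JNZ again: taken
R7=123+17=140
R7=M[220]=-5
R7=(-5)&127=123
R0=220+4=224
R5=20+3=23
CMP R5, 23  (cmp 23,23)
JNZ again: not taken
R7=123+13=136
STORE R7, [220] → M[220]=136
halt.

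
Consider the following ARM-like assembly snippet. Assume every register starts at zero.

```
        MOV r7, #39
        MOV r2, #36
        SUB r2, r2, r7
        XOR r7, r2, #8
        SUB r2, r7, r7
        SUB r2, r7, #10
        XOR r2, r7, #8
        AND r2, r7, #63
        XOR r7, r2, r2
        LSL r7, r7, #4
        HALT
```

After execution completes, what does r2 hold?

53

MOV r7, #39 → r7=39
MOV r2, #36 → r2=36
SUB r2, r2, r7 → r2=36-39=-3
XOR r7, r2, #8 → r7=(-3)^8=-11
SUB r2, r7, r7 → r2=(-11)-(-11)=0
SUB r2, r7, #10 → r2=(-11)-10=-21
XOR r2, r7, #8 → r2=(-11)^8=-3
AND r2, r7, #63 → r2=(-11)&63=53
XOR r7, r2, r2 → r7=53^53=0
LSL r7, r7, #4 → r7=0<<4=0
halt.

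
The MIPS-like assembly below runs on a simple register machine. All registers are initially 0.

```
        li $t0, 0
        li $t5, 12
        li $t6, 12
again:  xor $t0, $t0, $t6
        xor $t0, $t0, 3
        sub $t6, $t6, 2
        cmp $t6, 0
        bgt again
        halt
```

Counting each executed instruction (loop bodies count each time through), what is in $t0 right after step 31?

$t0=0
$t5=12
$t6=12
$t0=0^12=12
$t0=12^3=15
$t6=12-2=10
cmp $t6, 0  (cmp 10,0)
bgt again: taken
$t0=15^10=5
$t0=5^3=6
$t6=10-2=8
cmp $t6, 0  (cmp 8,0)
bgt again: taken
$t0=6^8=14
$t0=14^3=13
$t6=8-2=6
cmp $t6, 0  (cmp 6,0)
bgt again: taken
$t0=13^6=11
$t0=11^3=8
$t6=6-2=4
cmp $t6, 0  (cmp 4,0)
bgt again: taken
$t0=8^4=12
$t0=12^3=15
$t6=4-2=2
cmp $t6, 0  (cmp 2,0)
bgt again: taken
$t0=15^2=13
$t0=13^3=14
$t6=2-2=0
After step 31: $t0 = 14.

14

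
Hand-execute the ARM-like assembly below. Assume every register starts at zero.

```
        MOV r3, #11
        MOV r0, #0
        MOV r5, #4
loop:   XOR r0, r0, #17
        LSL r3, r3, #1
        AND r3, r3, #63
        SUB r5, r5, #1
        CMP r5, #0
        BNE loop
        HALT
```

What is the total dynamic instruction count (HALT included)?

28

r3=11
r0=0
r5=4
r0=0^17=17
r3=11<<1=22
r3=22&63=22
r5=4-1=3
CMP r5, #0  (cmp 3,0)
BNE loop: taken
r0=17^17=0
r3=22<<1=44
r3=44&63=44
r5=3-1=2
CMP r5, #0  (cmp 2,0)
BNE loop: taken
r0=0^17=17
r3=44<<1=88
r3=88&63=24
r5=2-1=1
CMP r5, #0  (cmp 1,0)
BNE loop: taken
r0=17^17=0
r3=24<<1=48
r3=48&63=48
r5=1-1=0
CMP r5, #0  (cmp 0,0)
BNE loop: not taken
halt.
Total executed instructions: 28.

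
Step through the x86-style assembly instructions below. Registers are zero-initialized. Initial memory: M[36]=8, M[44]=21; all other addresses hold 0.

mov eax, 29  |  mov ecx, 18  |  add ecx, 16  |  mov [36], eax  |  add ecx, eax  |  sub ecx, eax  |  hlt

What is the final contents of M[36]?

29

eax=29
ecx=18
ecx=18+16=34
mov [36], eax → M[36]=29
ecx=34+29=63
ecx=63-29=34
halt.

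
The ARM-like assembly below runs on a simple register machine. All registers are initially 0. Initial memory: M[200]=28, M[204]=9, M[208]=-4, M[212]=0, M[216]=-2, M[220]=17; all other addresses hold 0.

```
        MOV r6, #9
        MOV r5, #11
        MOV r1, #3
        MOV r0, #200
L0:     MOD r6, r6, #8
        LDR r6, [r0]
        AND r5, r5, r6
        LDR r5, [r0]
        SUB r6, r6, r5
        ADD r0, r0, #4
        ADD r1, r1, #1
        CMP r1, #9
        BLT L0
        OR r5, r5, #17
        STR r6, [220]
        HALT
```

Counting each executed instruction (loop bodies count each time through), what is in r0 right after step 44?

MOV r6, #9 → r6=9
MOV r5, #11 → r5=11
MOV r1, #3 → r1=3
MOV r0, #200 → r0=200
MOD r6, r6, #8 → r6=9%8=1
LDR r6, [r0] → r6=M[200]=28
AND r5, r5, r6 → r5=11&28=8
LDR r5, [r0] → r5=M[200]=28
SUB r6, r6, r5 → r6=28-28=0
ADD r0, r0, #4 → r0=200+4=204
ADD r1, r1, #1 → r1=3+1=4
CMP r1, #9  (cmp 4,9)
BLT L0: taken
MOD r6, r6, #8 → r6=0%8=0
LDR r6, [r0] → r6=M[204]=9
AND r5, r5, r6 → r5=28&9=8
LDR r5, [r0] → r5=M[204]=9
SUB r6, r6, r5 → r6=9-9=0
ADD r0, r0, #4 → r0=204+4=208
ADD r1, r1, #1 → r1=4+1=5
CMP r1, #9  (cmp 5,9)
BLT L0: taken
MOD r6, r6, #8 → r6=0%8=0
LDR r6, [r0] → r6=M[208]=-4
AND r5, r5, r6 → r5=9&(-4)=8
LDR r5, [r0] → r5=M[208]=-4
SUB r6, r6, r5 → r6=(-4)-(-4)=0
ADD r0, r0, #4 → r0=208+4=212
ADD r1, r1, #1 → r1=5+1=6
CMP r1, #9  (cmp 6,9)
BLT L0: taken
MOD r6, r6, #8 → r6=0%8=0
LDR r6, [r0] → r6=M[212]=0
AND r5, r5, r6 → r5=(-4)&0=0
LDR r5, [r0] → r5=M[212]=0
SUB r6, r6, r5 → r6=0-0=0
ADD r0, r0, #4 → r0=212+4=216
ADD r1, r1, #1 → r1=6+1=7
CMP r1, #9  (cmp 7,9)
BLT L0: taken
MOD r6, r6, #8 → r6=0%8=0
LDR r6, [r0] → r6=M[216]=-2
AND r5, r5, r6 → r5=0&(-2)=0
LDR r5, [r0] → r5=M[216]=-2
After step 44: r0 = 216.

216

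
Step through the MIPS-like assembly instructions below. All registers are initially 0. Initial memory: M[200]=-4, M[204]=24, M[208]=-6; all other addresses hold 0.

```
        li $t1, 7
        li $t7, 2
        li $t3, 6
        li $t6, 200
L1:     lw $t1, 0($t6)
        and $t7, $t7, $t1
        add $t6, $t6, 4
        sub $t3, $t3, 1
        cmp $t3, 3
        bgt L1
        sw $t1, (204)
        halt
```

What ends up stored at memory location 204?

$t1=7
$t7=2
$t3=6
$t6=200
$t1=M[200]=-4
$t7=2&(-4)=0
$t6=200+4=204
$t3=6-1=5
cmp $t3, 3  (cmp 5,3)
bgt L1: taken
$t1=M[204]=24
$t7=0&24=0
$t6=204+4=208
$t3=5-1=4
cmp $t3, 3  (cmp 4,3)
bgt L1: taken
$t1=M[208]=-6
$t7=0&(-6)=0
$t6=208+4=212
$t3=4-1=3
cmp $t3, 3  (cmp 3,3)
bgt L1: not taken
sw $t1, (204) → M[204]=-6
halt.

-6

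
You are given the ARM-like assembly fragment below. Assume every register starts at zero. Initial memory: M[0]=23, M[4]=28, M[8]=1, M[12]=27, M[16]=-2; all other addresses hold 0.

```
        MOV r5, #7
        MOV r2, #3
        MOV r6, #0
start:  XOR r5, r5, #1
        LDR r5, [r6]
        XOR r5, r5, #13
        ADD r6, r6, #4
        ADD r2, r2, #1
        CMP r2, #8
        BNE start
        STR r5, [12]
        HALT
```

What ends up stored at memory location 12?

r5=7
r2=3
r6=0
r5=7^1=6
r5=M[0]=23
r5=23^13=26
r6=0+4=4
r2=3+1=4
CMP r2, #8  (cmp 4,8)
BNE start: taken
r5=26^1=27
r5=M[4]=28
r5=28^13=17
r6=4+4=8
r2=4+1=5
CMP r2, #8  (cmp 5,8)
BNE start: taken
r5=17^1=16
r5=M[8]=1
r5=1^13=12
r6=8+4=12
r2=5+1=6
CMP r2, #8  (cmp 6,8)
BNE start: taken
r5=12^1=13
r5=M[12]=27
r5=27^13=22
r6=12+4=16
r2=6+1=7
CMP r2, #8  (cmp 7,8)
BNE start: taken
r5=22^1=23
r5=M[16]=-2
r5=(-2)^13=-13
r6=16+4=20
r2=7+1=8
CMP r2, #8  (cmp 8,8)
BNE start: not taken
STR r5, [12] → M[12]=-13
halt.

-13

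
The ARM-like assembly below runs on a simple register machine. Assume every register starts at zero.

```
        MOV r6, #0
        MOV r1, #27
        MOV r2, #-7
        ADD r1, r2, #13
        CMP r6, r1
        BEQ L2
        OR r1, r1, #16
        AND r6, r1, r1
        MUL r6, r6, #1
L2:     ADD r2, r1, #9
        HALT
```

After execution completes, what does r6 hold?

after MOV r6, #0: r6=0
after MOV r1, #27: r1=27
after MOV r2, #-7: r2=-7
after ADD r1, r2, #13: r1=(-7)+13=6
CMP r6, r1  (cmp 0,6)
BEQ L2: not taken
after OR r1, r1, #16: r1=6|16=22
after AND r6, r1, r1: r6=22&22=22
after MUL r6, r6, #1: r6=22*1=22
after ADD r2, r1, #9: r2=22+9=31
halt.

22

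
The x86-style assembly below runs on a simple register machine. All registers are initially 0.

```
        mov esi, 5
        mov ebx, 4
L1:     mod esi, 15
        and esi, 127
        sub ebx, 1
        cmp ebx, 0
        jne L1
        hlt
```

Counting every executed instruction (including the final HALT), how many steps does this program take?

mov esi, 5 → esi=5
mov ebx, 4 → ebx=4
mod esi, 15 → esi=5%15=5
and esi, 127 → esi=5&127=5
sub ebx, 1 → ebx=4-1=3
cmp ebx, 0  (cmp 3,0)
jne L1: taken
mod esi, 15 → esi=5%15=5
and esi, 127 → esi=5&127=5
sub ebx, 1 → ebx=3-1=2
cmp ebx, 0  (cmp 2,0)
jne L1: taken
mod esi, 15 → esi=5%15=5
and esi, 127 → esi=5&127=5
sub ebx, 1 → ebx=2-1=1
cmp ebx, 0  (cmp 1,0)
jne L1: taken
mod esi, 15 → esi=5%15=5
and esi, 127 → esi=5&127=5
sub ebx, 1 → ebx=1-1=0
cmp ebx, 0  (cmp 0,0)
jne L1: not taken
halt.
Total executed instructions: 23.

23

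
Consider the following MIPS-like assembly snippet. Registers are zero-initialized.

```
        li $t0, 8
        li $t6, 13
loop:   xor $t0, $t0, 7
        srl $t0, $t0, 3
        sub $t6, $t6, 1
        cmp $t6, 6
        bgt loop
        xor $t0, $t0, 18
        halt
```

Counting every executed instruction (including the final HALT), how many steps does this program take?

39

after li $t0, 8: $t0=8
after li $t6, 13: $t6=13
after xor $t0, $t0, 7: $t0=8^7=15
after srl $t0, $t0, 3: $t0=15>>3=1
after sub $t6, $t6, 1: $t6=13-1=12
cmp $t6, 6  (cmp 12,6)
bgt loop: taken
after xor $t0, $t0, 7: $t0=1^7=6
after srl $t0, $t0, 3: $t0=6>>3=0
after sub $t6, $t6, 1: $t6=12-1=11
cmp $t6, 6  (cmp 11,6)
bgt loop: taken
after xor $t0, $t0, 7: $t0=0^7=7
after srl $t0, $t0, 3: $t0=7>>3=0
after sub $t6, $t6, 1: $t6=11-1=10
cmp $t6, 6  (cmp 10,6)
bgt loop: taken
after xor $t0, $t0, 7: $t0=0^7=7
after srl $t0, $t0, 3: $t0=7>>3=0
after sub $t6, $t6, 1: $t6=10-1=9
cmp $t6, 6  (cmp 9,6)
bgt loop: taken
after xor $t0, $t0, 7: $t0=0^7=7
after srl $t0, $t0, 3: $t0=7>>3=0
after sub $t6, $t6, 1: $t6=9-1=8
cmp $t6, 6  (cmp 8,6)
bgt loop: taken
after xor $t0, $t0, 7: $t0=0^7=7
after srl $t0, $t0, 3: $t0=7>>3=0
after sub $t6, $t6, 1: $t6=8-1=7
cmp $t6, 6  (cmp 7,6)
bgt loop: taken
after xor $t0, $t0, 7: $t0=0^7=7
after srl $t0, $t0, 3: $t0=7>>3=0
after sub $t6, $t6, 1: $t6=7-1=6
cmp $t6, 6  (cmp 6,6)
bgt loop: not taken
after xor $t0, $t0, 18: $t0=0^18=18
halt.
Total executed instructions: 39.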